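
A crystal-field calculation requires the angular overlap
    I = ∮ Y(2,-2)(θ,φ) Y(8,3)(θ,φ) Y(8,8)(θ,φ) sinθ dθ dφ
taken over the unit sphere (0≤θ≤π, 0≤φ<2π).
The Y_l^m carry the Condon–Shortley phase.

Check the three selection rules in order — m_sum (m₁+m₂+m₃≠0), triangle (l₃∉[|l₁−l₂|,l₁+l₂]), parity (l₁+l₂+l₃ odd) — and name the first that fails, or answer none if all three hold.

m_sum

m₁+m₂+m₃ = -2 + 3 + 8 = 9  ✗
triangle: |2−8|=6 ≤ l₃=8 ≤ 2+8=10
parity: l₁+l₂+l₃ = 18 is even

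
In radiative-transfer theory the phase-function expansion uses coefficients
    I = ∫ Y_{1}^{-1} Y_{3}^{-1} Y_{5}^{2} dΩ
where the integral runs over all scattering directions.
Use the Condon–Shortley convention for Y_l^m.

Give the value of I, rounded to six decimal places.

0.000000

l₃=5 ∉ [2,4] — triangle fails ⇒ I = 0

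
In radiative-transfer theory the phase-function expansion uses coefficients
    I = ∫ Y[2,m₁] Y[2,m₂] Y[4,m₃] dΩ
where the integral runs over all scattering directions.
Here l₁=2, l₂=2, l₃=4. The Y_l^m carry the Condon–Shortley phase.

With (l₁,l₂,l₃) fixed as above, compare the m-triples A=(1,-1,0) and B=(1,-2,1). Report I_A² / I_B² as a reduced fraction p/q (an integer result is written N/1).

16/5

Same 2,2,4: normalisation and zero-m 3j drop out of the ratio.
A: Δ: 0! 4! 4! / 9! → 1/630; sum: t=0:+1/36 = 1/36; 3j²(2 2 4; 1 -1 0) = Δ·Π!·Σ² = 8/315  (sign +1)
B: Δ: 0! 4! 4! / 9! → 1/630; sum: t=0:+1/144 = 1/144; 3j²(2 2 4; 1 -2 1) = Δ·Π!·Σ² = 1/126  (sign -1)
I_A²/I_B² = (8/315)/(1/126) = 16/5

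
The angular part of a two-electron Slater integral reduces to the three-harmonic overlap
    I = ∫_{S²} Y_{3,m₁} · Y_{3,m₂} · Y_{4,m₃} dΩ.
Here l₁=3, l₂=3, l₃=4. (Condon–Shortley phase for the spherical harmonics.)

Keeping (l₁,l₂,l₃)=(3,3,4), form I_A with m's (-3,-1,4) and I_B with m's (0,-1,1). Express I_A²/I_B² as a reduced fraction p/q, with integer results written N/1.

14/5

Same 3,3,4: normalisation and zero-m 3j drop out of the ratio.
A: Δ: 2! 4! 4! / 11! → 1/34650; sum: t=2:+1/1152 = 1/1152; 3j²(3 3 4; -3 -1 4) = Δ·Π!·Σ² = 1/33  (sign +1)
B: Δ: 2! 4! 4! / 11! → 1/34650; sum: t=0:+1/48 t=1:−1/24 t=2:+1/288 = -5/288; 3j²(3 3 4; 0 -1 1) = Δ·Π!·Σ² = 5/462  (sign +1)
I_A²/I_B² = (1/33)/(5/462) = 14/5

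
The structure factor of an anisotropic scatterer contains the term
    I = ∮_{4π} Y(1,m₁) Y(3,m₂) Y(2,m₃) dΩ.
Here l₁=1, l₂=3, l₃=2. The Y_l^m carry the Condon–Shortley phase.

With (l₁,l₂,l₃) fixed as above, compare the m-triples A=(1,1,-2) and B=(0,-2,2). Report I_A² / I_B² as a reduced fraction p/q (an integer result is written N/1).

Same 1,3,2: normalisation and zero-m 3j drop out of the ratio.
A: Δ: 2! 0! 4! / 7! → 1/105; sum: t=0:+1/48 = 1/48; 3j²(1 3 2; 1 1 -2) = Δ·Π!·Σ² = 1/105  (sign +1)
B: Δ: 2! 0! 4! / 7! → 1/105; sum: t=1:−1/24 = -1/24; 3j²(1 3 2; 0 -2 2) = Δ·Π!·Σ² = 1/21  (sign -1)
I_A²/I_B² = (1/105)/(1/21) = 1/5

1/5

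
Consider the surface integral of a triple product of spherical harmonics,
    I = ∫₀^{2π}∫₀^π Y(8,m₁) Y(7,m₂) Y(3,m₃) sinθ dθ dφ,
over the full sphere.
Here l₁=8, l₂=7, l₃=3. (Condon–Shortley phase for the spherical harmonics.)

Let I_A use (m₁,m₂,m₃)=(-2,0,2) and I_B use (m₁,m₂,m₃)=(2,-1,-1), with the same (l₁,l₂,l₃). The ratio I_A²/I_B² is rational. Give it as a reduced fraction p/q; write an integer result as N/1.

Shared (l₁,l₂,l₃)=(8,7,3): N and (l;000)² cancel in I_A²/I_B².
A: Δ = 12!·4!·2!/19! = 1/5290740; Racah Σ t=6..7: t=6:+1/12441600 t=7:−1/7257600 = -1/17418240; ⇒ 3j(8 7 3; -2 0 2)² = 125/25194, sgn +1
B: Δ = 12!·4!·2!/19! = 1/5290740; Racah Σ t=4..6: t=4:+1/7741440 t=5:−1/3628800 t=6:+1/24883200 = -37/348364800; ⇒ 3j(8 7 3; 2 -1 -1)² = 1369/176358, sgn -1
I_A²/I_B² = (125/25194)/(1369/176358) = 875/1369

875/1369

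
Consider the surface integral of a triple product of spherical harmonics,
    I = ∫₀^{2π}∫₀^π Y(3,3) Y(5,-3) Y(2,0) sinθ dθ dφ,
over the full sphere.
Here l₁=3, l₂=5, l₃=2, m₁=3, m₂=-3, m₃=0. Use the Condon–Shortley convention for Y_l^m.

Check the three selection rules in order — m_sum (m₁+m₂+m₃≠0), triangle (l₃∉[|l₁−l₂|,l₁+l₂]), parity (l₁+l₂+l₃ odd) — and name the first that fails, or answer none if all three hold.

none

m₁+m₂+m₃ = 3 − 3 + 0 = 0  ✓
triangle: |3−5|=2 ≤ l₃=2 ≤ 3+5=8  ✓
parity: l₁+l₂+l₃ = 10 is even  ✓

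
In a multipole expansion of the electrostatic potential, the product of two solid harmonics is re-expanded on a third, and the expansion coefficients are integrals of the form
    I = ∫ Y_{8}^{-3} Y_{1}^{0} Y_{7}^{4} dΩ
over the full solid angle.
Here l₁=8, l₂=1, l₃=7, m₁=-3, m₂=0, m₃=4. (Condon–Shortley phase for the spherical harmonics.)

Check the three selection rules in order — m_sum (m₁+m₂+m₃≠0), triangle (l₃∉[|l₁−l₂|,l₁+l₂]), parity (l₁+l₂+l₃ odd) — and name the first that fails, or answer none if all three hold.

Σmᵢ = 1  ✗
l₃∈[|l₁−l₂|,l₁+l₂]=[7,9], have l₃=7
Σlᵢ = 16 ⇒ even

m_sum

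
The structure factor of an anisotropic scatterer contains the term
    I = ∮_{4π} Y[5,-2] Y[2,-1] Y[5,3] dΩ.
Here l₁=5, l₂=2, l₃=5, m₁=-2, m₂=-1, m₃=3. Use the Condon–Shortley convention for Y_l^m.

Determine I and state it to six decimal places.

-0.161739

Checks pass: Σm=0; 12 even; l₃=5∈[3,7].
(2·5+1)(2·2+1)(2·5+1) = 605
Δ: 2! 8! 2! / 13! → 1/38610
sum: t=0:+1/2880 t=1:−1/576 t=2:+1/2880 = -1/960
3j²(5 2 5; 0 0 0) = Δ·Π!·Σ² = 10/429  (sign +1)
sum: t=0:+1/10080 t=1:−1/2880 = -1/4032
3j²(5 2 5; -2 -1 3) = Δ·Π!·Σ² = 10/429  (sign -1)
combine: 4πI² = 605·10/429·10/429 = 500/1521
take √, sign -1: I = -0.16173926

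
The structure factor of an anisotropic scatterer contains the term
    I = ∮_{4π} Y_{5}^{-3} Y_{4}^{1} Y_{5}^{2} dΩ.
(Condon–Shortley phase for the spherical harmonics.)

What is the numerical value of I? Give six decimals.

-0.118854

m-sum 0 ✓  L=14 even ✓  1≤5≤9 ✓
Π(2lᵢ+1) = 11×9×11 = 1089
triangle coeff Δ(5,4,5) = 1/3153150
Σ_t [0,4]: t=0:+1/69120 t=1:−1/1728 t=2:+1/576 t=3:−1/1728 t=4:+1/69120 = 7/11520
(3j)²=2/143 [(5 4 5; 0 0 0)], sign=-1
Σ_t [2,4]: t=2:+1/17280 t=3:−1/2880 t=4:+1/6912 = -1/6912
(3j)²=5/429 [(5 4 5; -3 1 2)], sign=+1
⇒ 4πI² = 30/169
I = (-1)√(30/169/(4π)) = -0.11885360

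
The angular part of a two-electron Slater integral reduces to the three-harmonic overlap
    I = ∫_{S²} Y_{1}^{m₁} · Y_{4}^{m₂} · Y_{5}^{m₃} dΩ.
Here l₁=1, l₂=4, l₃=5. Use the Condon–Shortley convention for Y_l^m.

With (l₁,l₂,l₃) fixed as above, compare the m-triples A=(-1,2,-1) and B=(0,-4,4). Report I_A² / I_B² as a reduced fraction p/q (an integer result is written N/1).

Same 1,4,5: normalisation and zero-m 3j drop out of the ratio.
A: Δ: 0! 2! 8! / 11! → 1/495; sum: t=0:+1/2880 = 1/2880; 3j²(1 4 5; -1 2 -1) = Δ·Π!·Σ² = 2/165  (sign +1)
B: Δ: 0! 2! 8! / 11! → 1/495; sum: t=0:+1/40320 = 1/40320; 3j²(1 4 5; 0 -4 4) = Δ·Π!·Σ² = 1/55  (sign -1)
I_A²/I_B² = (2/165)/(1/55) = 2/3

2/3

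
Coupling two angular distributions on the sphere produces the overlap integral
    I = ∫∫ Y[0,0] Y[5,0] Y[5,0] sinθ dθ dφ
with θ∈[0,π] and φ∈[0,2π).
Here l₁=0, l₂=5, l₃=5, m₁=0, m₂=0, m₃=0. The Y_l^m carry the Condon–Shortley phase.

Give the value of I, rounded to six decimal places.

0.282095

Rules hold: Σm=0, L=10 even, 5≤5≤5.
N = 1·11·11 = 121
Δ = 0!·0!·10!/11! = 1/11
Racah Σ t=0..0: t=0:+1/14400 = 1/14400
⇒ 3j(0 5 5; 0 0 0)² = 1/11, sgn -1
(m-triple is (0,0,0) — same symbol as above.)
4πI² = N·(3j₀)²·(3jₘ)² = 1/1
I = +1·√(1/4π) = 0.28209479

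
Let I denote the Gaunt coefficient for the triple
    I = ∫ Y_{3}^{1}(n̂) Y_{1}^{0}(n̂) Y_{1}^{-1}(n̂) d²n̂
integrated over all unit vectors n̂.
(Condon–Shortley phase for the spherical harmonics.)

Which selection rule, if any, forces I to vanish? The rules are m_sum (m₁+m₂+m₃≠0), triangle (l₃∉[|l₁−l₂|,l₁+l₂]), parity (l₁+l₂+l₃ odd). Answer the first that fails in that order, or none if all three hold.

triangle

Σmᵢ = 0  ✓
l₃∈[|l₁−l₂|,l₁+l₂]=[2,4], have l₃=1  ✗
Σlᵢ = 5 ⇒ odd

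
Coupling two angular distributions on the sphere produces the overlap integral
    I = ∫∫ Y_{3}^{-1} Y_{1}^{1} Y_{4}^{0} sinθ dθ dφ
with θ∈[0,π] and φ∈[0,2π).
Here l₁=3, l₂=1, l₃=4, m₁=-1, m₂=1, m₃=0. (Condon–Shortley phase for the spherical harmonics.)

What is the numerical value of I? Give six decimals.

Rules hold: Σm=0, L=8 even, 2≤4≤4.
N = 7·3·9 = 189
Δ = 0!·6!·2!/9! = 1/252
Racah Σ t=0..0: t=0:+1/36 = 1/36
⇒ 3j(3 1 4; 0 0 0)² = 4/63, sgn +1
Racah Σ t=0..0: t=0:+1/96 = 1/96
⇒ 3j(3 1 4; -1 1 0)² = 1/42, sgn +1
4πI² = N·(3j₀)²·(3jₘ)² = 2/7
I = +1·√(0.285714/4π) = 0.15078601

0.150786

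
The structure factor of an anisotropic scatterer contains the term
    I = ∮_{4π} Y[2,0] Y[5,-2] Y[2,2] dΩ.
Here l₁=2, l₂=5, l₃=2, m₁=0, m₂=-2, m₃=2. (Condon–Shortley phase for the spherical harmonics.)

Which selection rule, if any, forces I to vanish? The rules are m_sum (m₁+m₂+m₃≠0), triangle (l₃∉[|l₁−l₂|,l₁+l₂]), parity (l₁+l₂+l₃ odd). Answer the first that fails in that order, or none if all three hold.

triangle

m₁+m₂+m₃ = 0 − 2 + 2 = 0  ✓
triangle: |2−5|=3 ≤ l₃=2 ≤ 2+5=7  ✗
parity: l₁+l₂+l₃ = 9 is odd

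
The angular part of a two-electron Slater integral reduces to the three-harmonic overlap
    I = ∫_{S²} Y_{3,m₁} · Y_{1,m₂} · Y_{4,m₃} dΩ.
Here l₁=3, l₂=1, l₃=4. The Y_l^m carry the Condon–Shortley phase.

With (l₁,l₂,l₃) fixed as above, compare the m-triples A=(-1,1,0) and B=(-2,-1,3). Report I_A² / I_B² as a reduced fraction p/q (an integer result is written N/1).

Shared (l₁,l₂,l₃)=(3,1,4): N and (l;000)² cancel in I_A²/I_B².
A: Δ = 0!·6!·2!/9! = 1/252; Racah Σ t=0..0: t=0:+1/96 = 1/96; ⇒ 3j(3 1 4; -1 1 0)² = 1/42, sgn +1
B: Δ = 0!·6!·2!/9! = 1/252; Racah Σ t=0..0: t=0:+1/240 = 1/240; ⇒ 3j(3 1 4; -2 -1 3)² = 1/12, sgn -1
I_A²/I_B² = (1/42)/(1/12) = 2/7

2/7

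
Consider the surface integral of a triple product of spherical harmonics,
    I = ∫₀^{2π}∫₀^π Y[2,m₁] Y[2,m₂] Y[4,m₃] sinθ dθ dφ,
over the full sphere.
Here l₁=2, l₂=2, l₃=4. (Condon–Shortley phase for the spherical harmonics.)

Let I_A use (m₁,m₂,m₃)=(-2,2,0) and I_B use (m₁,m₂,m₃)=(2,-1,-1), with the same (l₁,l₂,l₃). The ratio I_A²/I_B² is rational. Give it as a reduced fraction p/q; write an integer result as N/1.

l's match ⇒ only the (l;m) 3-j factors differ between A and B.
A: triangle coeff Δ(2,2,4) = 1/630; Σ_t [0,0]: t=0:+1/576 = 1/576; (3j)²=1/630 [(2 2 4; -2 2 0)], sign=+1
B: triangle coeff Δ(2,2,4) = 1/630; Σ_t [0,0]: t=0:+1/144 = 1/144; (3j)²=1/126 [(2 2 4; 2 -1 -1)], sign=-1
I_A²/I_B² = (1/630)/(1/126) = 1/5

1/5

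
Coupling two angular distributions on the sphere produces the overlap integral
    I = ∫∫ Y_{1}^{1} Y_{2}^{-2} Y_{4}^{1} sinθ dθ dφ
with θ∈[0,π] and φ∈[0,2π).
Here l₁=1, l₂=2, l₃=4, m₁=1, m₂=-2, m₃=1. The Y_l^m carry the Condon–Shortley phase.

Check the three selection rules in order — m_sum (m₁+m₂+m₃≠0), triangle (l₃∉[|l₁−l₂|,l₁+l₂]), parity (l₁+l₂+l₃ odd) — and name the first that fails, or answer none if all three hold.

azimuthal sum: 1 − 2 + 1 = 0  ✓
1 ≤ 4 ≤ 3 (triangle on l)  ✗
L = 1 + 2 + 4 = 7 (odd)

triangle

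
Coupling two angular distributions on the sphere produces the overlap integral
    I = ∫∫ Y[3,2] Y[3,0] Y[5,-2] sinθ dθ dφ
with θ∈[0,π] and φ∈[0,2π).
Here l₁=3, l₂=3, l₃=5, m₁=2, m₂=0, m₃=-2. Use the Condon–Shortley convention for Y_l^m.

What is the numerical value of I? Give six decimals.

0.000000

L=11 odd ⇒ parity kills the (l;000) factor ⇒ I = 0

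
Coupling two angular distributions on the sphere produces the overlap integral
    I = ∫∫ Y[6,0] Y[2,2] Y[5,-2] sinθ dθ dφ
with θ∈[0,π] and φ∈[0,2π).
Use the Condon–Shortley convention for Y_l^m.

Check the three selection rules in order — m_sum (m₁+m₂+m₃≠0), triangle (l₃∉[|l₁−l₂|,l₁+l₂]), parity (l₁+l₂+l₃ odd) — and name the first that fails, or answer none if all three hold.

parity

Σmᵢ = 0  ✓
l₃∈[|l₁−l₂|,l₁+l₂]=[4,8], have l₃=5  ✓
Σlᵢ = 13 ⇒ odd  ✗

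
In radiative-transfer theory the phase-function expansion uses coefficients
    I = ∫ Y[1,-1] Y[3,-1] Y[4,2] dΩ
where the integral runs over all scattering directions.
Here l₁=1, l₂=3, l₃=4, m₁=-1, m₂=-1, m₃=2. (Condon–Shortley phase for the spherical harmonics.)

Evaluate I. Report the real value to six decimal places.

0.238414

Rules hold: Σm=0, L=8 even, 2≤4≤4.
N = 3·7·9 = 189
Δ = 0!·2!·6!/9! = 1/252
Racah Σ t=0..0: t=0:+1/36 = 1/36
⇒ 3j(1 3 4; 0 0 0)² = 4/63, sgn +1
Racah Σ t=0..0: t=0:+1/96 = 1/96
⇒ 3j(1 3 4; -1 -1 2)² = 5/84, sgn +1
4πI² = N·(3j₀)²·(3jₘ)² = 5/7
I = +1·√(0.714286/4π) = 0.23841361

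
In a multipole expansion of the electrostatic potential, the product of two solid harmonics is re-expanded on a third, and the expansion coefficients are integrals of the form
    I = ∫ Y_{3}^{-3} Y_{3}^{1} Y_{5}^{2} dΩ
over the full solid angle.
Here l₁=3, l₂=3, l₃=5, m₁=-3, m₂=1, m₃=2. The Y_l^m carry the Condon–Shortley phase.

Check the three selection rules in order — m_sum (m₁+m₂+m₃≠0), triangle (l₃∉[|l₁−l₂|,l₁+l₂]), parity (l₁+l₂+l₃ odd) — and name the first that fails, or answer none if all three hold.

Σmᵢ = 0  ✓
l₃∈[|l₁−l₂|,l₁+l₂]=[0,6], have l₃=5  ✓
Σlᵢ = 11 ⇒ odd  ✗

parity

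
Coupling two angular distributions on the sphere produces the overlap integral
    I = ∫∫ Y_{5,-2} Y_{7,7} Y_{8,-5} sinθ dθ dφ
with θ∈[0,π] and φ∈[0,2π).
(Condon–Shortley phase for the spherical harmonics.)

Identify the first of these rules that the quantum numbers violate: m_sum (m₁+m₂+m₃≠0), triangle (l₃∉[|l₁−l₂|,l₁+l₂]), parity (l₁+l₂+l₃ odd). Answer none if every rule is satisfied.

Σmᵢ = 0  ✓
l₃∈[|l₁−l₂|,l₁+l₂]=[2,12], have l₃=8  ✓
Σlᵢ = 20 ⇒ even  ✓

none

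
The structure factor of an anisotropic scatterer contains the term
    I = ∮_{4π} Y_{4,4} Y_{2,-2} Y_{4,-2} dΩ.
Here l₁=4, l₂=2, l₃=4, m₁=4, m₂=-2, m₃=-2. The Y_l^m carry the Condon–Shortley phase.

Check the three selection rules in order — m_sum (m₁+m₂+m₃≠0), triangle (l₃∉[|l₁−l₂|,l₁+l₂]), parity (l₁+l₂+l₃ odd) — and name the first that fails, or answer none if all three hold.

Σmᵢ = 0  ✓
l₃∈[|l₁−l₂|,l₁+l₂]=[2,6], have l₃=4  ✓
Σlᵢ = 10 ⇒ even  ✓

none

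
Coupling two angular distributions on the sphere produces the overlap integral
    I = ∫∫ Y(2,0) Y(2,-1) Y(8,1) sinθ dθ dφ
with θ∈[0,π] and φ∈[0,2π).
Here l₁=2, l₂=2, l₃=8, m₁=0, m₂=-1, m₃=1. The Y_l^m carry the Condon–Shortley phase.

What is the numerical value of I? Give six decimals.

l₃=8 ∉ [0,4] — triangle fails ⇒ I = 0

0.000000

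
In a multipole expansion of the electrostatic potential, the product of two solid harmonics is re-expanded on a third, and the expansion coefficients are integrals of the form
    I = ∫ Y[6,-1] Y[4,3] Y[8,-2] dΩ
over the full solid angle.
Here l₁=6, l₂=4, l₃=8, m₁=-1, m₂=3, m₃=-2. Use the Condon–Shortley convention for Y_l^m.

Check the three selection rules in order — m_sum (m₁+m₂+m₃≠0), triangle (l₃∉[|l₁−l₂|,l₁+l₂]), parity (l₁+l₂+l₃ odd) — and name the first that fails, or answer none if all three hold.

Σmᵢ = 0  ✓
l₃∈[|l₁−l₂|,l₁+l₂]=[2,10], have l₃=8  ✓
Σlᵢ = 18 ⇒ even  ✓

none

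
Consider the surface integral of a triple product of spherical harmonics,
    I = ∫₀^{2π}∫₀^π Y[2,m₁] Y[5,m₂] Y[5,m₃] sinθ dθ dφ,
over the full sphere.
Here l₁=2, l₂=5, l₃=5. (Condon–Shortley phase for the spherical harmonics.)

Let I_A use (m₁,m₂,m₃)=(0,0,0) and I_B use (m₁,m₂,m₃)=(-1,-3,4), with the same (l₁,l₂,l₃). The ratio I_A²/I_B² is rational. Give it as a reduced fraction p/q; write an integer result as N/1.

Shared (l₁,l₂,l₃)=(2,5,5): N and (l;000)² cancel in I_A²/I_B².
A: Δ = 2!·2!·8!/13! = 1/38610; Racah Σ t=0..2: t=0:+1/2880 t=1:−1/576 t=2:+1/2880 = -1/960; ⇒ 3j(2 5 5; 0 0 0)² = 10/429, sgn +1
B: Δ = 2!·2!·8!/13! = 1/38610; Racah Σ t=1..2: t=1:−1/10080 t=2:+1/80640 = -1/11520; ⇒ 3j(2 5 5; -1 -3 4)² = 49/1430, sgn +1
I_A²/I_B² = (10/429)/(49/1430) = 100/147

100/147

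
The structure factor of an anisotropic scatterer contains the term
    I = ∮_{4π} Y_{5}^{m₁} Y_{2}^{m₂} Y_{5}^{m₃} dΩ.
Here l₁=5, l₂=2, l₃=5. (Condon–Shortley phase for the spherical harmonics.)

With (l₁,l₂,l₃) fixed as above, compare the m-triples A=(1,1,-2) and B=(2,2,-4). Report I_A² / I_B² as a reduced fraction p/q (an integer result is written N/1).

l's match ⇒ only the (l;m) 3-j factors differ between A and B.
A: triangle coeff Δ(5,2,5) = 1/38610; Σ_t [1,2]: t=1:−1/1440 t=2:+1/2880 = -1/2880; (3j)²=7/715 [(5 2 5; 1 1 -2)], sign=+1
B: triangle coeff Δ(5,2,5) = 1/38610; Σ_t [2,2]: t=2:+1/20160 = 1/20160; (3j)²=12/715 [(5 2 5; 2 2 -4)], sign=-1
I_A²/I_B² = (7/715)/(12/715) = 7/12

7/12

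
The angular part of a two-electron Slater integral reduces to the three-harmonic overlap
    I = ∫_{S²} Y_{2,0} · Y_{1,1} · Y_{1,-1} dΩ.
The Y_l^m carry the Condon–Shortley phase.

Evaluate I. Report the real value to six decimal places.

Rules hold: Σm=0, L=4 even, 1≤1≤3.
N = 5·3·3 = 45
Δ = 2!·2!·0!/5! = 1/30
Racah Σ t=1..1: t=1:−1/1 = -1/1
⇒ 3j(2 1 1; 0 0 0)² = 2/15, sgn +1
Racah Σ t=2..2: t=2:+1/4 = 1/4
⇒ 3j(2 1 1; 0 1 -1)² = 1/30, sgn +1
4πI² = N·(3j₀)²·(3jₘ)² = 1/5
I = +1·√(0.2/4π) = 0.12615663

0.126157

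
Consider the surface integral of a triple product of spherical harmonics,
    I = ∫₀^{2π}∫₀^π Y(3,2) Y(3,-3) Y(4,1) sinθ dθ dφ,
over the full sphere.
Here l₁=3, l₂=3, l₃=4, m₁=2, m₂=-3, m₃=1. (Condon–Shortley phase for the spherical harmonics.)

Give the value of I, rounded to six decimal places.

m-sum 0 ✓  L=10 even ✓  0≤4≤6 ✓
Π(2lᵢ+1) = 7×7×9 = 441
triangle coeff Δ(3,3,4) = 1/34650
Σ_t [0,2]: t=0:+1/72 t=1:−1/16 t=2:+1/72 = -5/144
(3j)²=2/77 [(3 3 4; 0 0 0)], sign=-1
Σ_t [0,0]: t=0:+1/288 = 1/288
(3j)²=5/231 [(3 3 4; 2 -3 1)], sign=-1
⇒ 4πI² = 30/121
I = (+1)√(30/121/(4π)) = 0.14046335

0.140463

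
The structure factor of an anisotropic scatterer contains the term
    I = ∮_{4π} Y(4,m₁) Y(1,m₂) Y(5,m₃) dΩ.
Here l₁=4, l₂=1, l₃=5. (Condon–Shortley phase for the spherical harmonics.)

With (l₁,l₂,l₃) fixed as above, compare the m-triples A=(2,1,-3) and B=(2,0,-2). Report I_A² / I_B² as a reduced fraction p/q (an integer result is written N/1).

4/3

Shared (l₁,l₂,l₃)=(4,1,5): N and (l;000)² cancel in I_A²/I_B².
A: Δ = 0!·8!·2!/11! = 1/495; Racah Σ t=0..0: t=0:+1/2880 = 1/2880; ⇒ 3j(4 1 5; 2 1 -3)² = 28/495, sgn +1
B: Δ = 0!·8!·2!/11! = 1/495; Racah Σ t=0..0: t=0:+1/1440 = 1/1440; ⇒ 3j(4 1 5; 2 0 -2)² = 7/165, sgn -1
I_A²/I_B² = (28/495)/(7/165) = 4/3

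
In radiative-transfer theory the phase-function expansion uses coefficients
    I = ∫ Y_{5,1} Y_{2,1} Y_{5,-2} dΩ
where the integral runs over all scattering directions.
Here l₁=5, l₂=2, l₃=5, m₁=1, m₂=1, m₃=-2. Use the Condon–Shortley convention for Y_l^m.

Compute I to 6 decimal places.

Rules hold: Σm=0, L=12 even, 3≤5≤7.
N = 11·5·11 = 605
Δ = 2!·8!·2!/13! = 1/38610
Racah Σ t=0..2: t=0:+1/2880 t=1:−1/576 t=2:+1/2880 = -1/960
⇒ 3j(5 2 5; 0 0 0)² = 10/429, sgn +1
Racah Σ t=1..2: t=1:−1/1440 t=2:+1/2880 = -1/2880
⇒ 3j(5 2 5; 1 1 -2)² = 7/715, sgn +1
4πI² = N·(3j₀)²·(3jₘ)² = 70/507
I = +1·√(0.138067/4π) = 0.10481902

0.104819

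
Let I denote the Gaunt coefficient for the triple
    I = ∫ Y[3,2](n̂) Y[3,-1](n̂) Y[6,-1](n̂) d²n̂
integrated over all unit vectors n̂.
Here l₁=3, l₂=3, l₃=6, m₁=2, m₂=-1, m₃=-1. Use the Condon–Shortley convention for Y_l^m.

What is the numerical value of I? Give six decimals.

Checks pass: Σm=0; 12 even; l₃=6∈[0,6].
(2·3+1)(2·3+1)(2·6+1) = 637
Δ: 0! 6! 6! / 13! → 1/12012
sum: t=0:+1/1296 = 1/1296
3j²(3 3 6; 0 0 0) = Δ·Π!·Σ² = 100/3003  (sign +1)
sum: t=0:+1/5760 = 1/5760
3j²(3 3 6; 2 -1 -1) = Δ·Π!·Σ² = 5/572  (sign -1)
combine: 4πI² = 637·100/3003·5/572 = 875/4719
take √, sign -1: I = -0.12147142

-0.121471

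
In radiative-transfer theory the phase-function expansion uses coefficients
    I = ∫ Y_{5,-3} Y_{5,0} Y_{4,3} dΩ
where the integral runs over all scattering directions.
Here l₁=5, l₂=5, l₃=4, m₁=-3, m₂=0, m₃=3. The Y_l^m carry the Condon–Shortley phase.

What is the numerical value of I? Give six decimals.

0.130198

Checks pass: Σm=0; 14 even; l₃=4∈[0,10].
(2·5+1)(2·5+1)(2·4+1) = 1089
Δ: 6! 4! 4! / 15! → 1/3153150
sum: t=1:−1/69120 t=2:+1/1728 t=3:−1/576 t=4:+1/1728 t=5:−1/69120 = -7/11520
3j²(5 5 4; 0 0 0) = Δ·Π!·Σ² = 2/143  (sign -1)
sum: t=4:+1/6912 t=5:−1/17280 = 1/11520
3j²(5 5 4; -3 0 3) = Δ·Π!·Σ² = 2/143  (sign -1)
combine: 4πI² = 1089·2/143·2/143 = 36/169
take √, sign +1: I = 0.13019760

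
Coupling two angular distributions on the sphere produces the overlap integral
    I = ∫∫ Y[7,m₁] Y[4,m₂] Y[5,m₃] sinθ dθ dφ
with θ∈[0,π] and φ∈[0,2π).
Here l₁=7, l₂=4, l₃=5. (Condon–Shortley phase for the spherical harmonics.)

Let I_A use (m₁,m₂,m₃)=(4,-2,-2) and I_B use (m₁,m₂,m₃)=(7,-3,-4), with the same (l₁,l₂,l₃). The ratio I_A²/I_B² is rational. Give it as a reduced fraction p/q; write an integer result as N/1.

Shared (l₁,l₂,l₃)=(7,4,5): N and (l;000)² cancel in I_A²/I_B².
A: Δ = 6!·8!·2!/17! = 1/6126120; Racah Σ t=0..2: t=0:+1/1036800 t=1:−1/172800 t=2:+1/483840 = -1/362880; ⇒ 3j(7 4 5; 4 -2 -2)² = 20/1547, sgn +1
B: Δ = 6!·8!·2!/17! = 1/6126120; Racah Σ t=0..0: t=0:+1/29030400 = 1/29030400; ⇒ 3j(7 4 5; 7 -3 -4)² = 21/680, sgn -1
I_A²/I_B² = (20/1547)/(21/680) = 800/1911

800/1911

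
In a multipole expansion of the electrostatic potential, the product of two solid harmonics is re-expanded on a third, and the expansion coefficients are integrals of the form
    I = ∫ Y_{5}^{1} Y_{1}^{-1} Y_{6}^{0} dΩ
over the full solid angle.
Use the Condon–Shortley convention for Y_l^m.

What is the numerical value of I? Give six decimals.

Checks pass: Σm=0; 12 even; l₃=6∈[4,6].
(2·5+1)(2·1+1)(2·6+1) = 429
Δ: 0! 10! 2! / 13! → 1/858
sum: t=0:+1/14400 = 1/14400
3j²(5 1 6; 0 0 0) = Δ·Π!·Σ² = 6/143  (sign +1)
sum: t=0:+1/34560 = 1/34560
3j²(5 1 6; 1 -1 0) = Δ·Π!·Σ² = 5/286  (sign +1)
combine: 4πI² = 429·6/143·5/286 = 45/143
take √, sign +1: I = 0.15824621

0.158246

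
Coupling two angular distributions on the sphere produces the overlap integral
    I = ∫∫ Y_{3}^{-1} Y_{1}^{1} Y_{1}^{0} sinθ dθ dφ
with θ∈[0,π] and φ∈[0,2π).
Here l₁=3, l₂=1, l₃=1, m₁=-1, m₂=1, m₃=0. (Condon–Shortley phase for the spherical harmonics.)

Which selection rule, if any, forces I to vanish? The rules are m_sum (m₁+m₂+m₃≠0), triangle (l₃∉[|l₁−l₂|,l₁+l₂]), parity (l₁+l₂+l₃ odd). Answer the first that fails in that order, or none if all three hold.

triangle

azimuthal sum: -1 + 1 + 0 = 0  ✓
2 ≤ 1 ≤ 4 (triangle on l)  ✗
L = 3 + 1 + 1 = 5 (odd)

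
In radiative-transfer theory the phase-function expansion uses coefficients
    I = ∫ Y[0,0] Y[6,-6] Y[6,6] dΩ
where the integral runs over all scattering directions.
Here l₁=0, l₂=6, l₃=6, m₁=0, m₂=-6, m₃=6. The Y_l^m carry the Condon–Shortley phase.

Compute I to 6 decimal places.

0.282095

Rules hold: Σm=0, L=12 even, 6≤6≤6.
N = 1·13·13 = 169
Δ = 0!·0!·12!/13! = 1/13
Racah Σ t=0..0: t=0:+1/518400 = 1/518400
⇒ 3j(0 6 6; 0 0 0)² = 1/13, sgn +1
Racah Σ t=0..0: t=0:+1/479001600 = 1/479001600
⇒ 3j(0 6 6; 0 -6 6)² = 1/13, sgn +1
4πI² = N·(3j₀)²·(3jₘ)² = 1/1
I = +1·√(1/4π) = 0.28209479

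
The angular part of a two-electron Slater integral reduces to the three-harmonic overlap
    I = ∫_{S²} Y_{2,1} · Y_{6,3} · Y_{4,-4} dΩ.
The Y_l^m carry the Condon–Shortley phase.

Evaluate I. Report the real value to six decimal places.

m-sum 0 ✓  L=12 even ✓  4≤4≤8 ✓
Π(2lᵢ+1) = 5×13×9 = 585
triangle coeff Δ(2,6,4) = 1/6435
Σ_t [2,2]: t=2:+1/2304 = 1/2304
(3j)²=5/143 [(2 6 4; 0 0 0)], sign=+1
Σ_t [1,1]: t=1:−1/241920 = -1/241920
(3j)²=1/715 [(2 6 4; 1 3 -4)], sign=-1
⇒ 4πI² = 45/1573
I = (-1)√(45/1573/(4π)) = -0.04771303

-0.047713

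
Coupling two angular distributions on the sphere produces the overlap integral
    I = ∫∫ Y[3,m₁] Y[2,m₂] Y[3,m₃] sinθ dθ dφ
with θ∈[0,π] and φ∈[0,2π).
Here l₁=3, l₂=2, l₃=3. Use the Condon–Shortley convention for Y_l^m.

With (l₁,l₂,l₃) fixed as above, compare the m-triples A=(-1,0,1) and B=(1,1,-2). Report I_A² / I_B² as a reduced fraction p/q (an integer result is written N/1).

l's match ⇒ only the (l;m) 3-j factors differ between A and B.
A: triangle coeff Δ(3,2,3) = 1/3780; Σ_t [0,2]: t=0:+1/96 t=1:−1/6 t=2:+1/16 = -3/32; (3j)²=3/140 [(3 2 3; -1 0 1)], sign=-1
B: triangle coeff Δ(3,2,3) = 1/3780; Σ_t [1,2]: t=1:−1/12 t=2:+1/48 = -1/16; (3j)²=1/28 [(3 2 3; 1 1 -2)], sign=+1
I_A²/I_B² = (3/140)/(1/28) = 3/5

3/5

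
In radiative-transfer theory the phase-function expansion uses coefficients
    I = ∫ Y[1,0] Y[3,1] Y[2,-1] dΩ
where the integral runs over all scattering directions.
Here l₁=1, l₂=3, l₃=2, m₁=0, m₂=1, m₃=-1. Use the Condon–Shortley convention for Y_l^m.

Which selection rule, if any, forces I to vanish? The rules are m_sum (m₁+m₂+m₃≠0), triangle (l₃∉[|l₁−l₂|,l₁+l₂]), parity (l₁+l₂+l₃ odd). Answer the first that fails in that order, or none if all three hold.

azimuthal sum: 0 + 1 − 1 = 0  ✓
2 ≤ 2 ≤ 4 (triangle on l)  ✓
L = 1 + 3 + 2 = 6 (even)  ✓

none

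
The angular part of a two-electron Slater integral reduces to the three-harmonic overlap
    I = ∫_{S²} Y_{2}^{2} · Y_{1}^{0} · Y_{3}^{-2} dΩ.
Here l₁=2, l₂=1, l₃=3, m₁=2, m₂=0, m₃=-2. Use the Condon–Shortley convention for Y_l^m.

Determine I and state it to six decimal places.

Checks pass: Σm=0; 6 even; l₃=3∈[1,3].
(2·2+1)(2·1+1)(2·3+1) = 105
Δ: 0! 4! 2! / 7! → 1/105
sum: t=0:+1/4 = 1/4
3j²(2 1 3; 0 0 0) = Δ·Π!·Σ² = 3/35  (sign -1)
sum: t=0:+1/24 = 1/24
3j²(2 1 3; 2 0 -2) = Δ·Π!·Σ² = 1/21  (sign -1)
combine: 4πI² = 105·3/35·1/21 = 3/7
take √, sign +1: I = 0.18467439

0.184674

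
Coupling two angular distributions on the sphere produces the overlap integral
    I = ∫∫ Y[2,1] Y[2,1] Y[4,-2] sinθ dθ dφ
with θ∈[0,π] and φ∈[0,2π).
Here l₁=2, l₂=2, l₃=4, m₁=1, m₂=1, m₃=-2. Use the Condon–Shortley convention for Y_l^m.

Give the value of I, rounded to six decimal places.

Checks pass: Σm=0; 8 even; l₃=4∈[0,4].
(2·2+1)(2·2+1)(2·4+1) = 225
Δ: 0! 4! 4! / 9! → 1/630
sum: t=0:+1/16 = 1/16
3j²(2 2 4; 0 0 0) = Δ·Π!·Σ² = 2/35  (sign +1)
sum: t=0:+1/36 = 1/36
3j²(2 2 4; 1 1 -2) = Δ·Π!·Σ² = 4/63  (sign +1)
combine: 4πI² = 225·2/35·4/63 = 40/49
take √, sign +1: I = 0.25487487

0.254875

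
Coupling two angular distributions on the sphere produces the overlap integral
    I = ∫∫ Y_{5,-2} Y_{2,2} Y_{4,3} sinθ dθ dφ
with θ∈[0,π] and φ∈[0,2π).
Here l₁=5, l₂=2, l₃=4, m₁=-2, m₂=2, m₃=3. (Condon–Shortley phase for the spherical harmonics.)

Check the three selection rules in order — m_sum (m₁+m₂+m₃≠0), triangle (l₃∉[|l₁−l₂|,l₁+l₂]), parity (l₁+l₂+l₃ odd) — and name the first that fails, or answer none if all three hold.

m₁+m₂+m₃ = -2 + 2 + 3 = 3  ✗
triangle: |5−2|=3 ≤ l₃=4 ≤ 5+2=7
parity: l₁+l₂+l₃ = 11 is odd

m_sum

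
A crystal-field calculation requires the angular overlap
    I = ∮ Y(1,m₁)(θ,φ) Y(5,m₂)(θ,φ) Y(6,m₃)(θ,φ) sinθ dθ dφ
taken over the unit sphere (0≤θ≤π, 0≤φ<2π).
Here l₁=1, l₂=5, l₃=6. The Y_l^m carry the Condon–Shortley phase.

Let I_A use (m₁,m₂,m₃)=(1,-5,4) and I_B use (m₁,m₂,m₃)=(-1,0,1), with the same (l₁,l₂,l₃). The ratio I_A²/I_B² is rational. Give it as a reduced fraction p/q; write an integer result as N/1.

1/21

l's match ⇒ only the (l;m) 3-j factors differ between A and B.
A: triangle coeff Δ(1,5,6) = 1/858; Σ_t [0,0]: t=0:+1/7257600 = 1/7257600; (3j)²=1/858 [(1 5 6; 1 -5 4)], sign=+1
B: triangle coeff Δ(1,5,6) = 1/858; Σ_t [0,0]: t=0:+1/28800 = 1/28800; (3j)²=7/286 [(1 5 6; -1 0 1)], sign=-1
I_A²/I_B² = (1/858)/(7/286) = 1/21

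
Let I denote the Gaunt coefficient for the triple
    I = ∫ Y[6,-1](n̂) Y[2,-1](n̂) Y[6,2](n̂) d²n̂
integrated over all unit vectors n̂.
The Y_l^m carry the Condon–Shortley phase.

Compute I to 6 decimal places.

0.088837

m-sum 0 ✓  L=14 even ✓  4≤6≤8 ✓
Π(2lᵢ+1) = 13×5×13 = 845
triangle coeff Δ(6,2,6) = 1/90090
Σ_t [0,2]: t=0:+1/69120 t=1:−1/14400 t=2:+1/69120 = -7/172800
(3j)²=14/715 [(6 2 6; 0 0 0)], sign=-1
Σ_t [0,1]: t=0:+1/60480 t=1:−1/34560 = -1/80640
(3j)²=6/1001 [(6 2 6; -1 -1 2)], sign=-1
⇒ 4πI² = 12/121
I = (+1)√(12/121/(4π)) = 0.08883682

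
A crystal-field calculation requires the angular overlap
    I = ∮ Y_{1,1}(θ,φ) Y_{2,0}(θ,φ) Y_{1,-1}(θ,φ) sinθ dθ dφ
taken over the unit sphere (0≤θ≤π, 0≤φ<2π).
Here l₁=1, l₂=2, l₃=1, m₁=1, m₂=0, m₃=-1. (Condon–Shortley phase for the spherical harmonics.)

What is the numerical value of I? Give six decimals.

m-sum 0 ✓  L=4 even ✓  1≤1≤3 ✓
Π(2lᵢ+1) = 3×5×3 = 45
triangle coeff Δ(1,2,1) = 1/30
Σ_t [1,1]: t=1:−1/1 = -1/1
(3j)²=2/15 [(1 2 1; 0 0 0)], sign=+1
Σ_t [0,0]: t=0:+1/4 = 1/4
(3j)²=1/30 [(1 2 1; 1 0 -1)], sign=+1
⇒ 4πI² = 1/5
I = (+1)√(1/5/(4π)) = 0.12615663

0.126157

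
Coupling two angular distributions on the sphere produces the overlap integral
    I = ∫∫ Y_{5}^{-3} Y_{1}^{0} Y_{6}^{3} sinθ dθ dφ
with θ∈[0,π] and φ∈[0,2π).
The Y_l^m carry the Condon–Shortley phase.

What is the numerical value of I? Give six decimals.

Rules hold: Σm=0, L=12 even, 4≤6≤6.
N = 11·3·13 = 429
Δ = 0!·10!·2!/13! = 1/858
Racah Σ t=0..0: t=0:+1/14400 = 1/14400
⇒ 3j(5 1 6; 0 0 0)² = 6/143, sgn +1
Racah Σ t=0..0: t=0:+1/80640 = 1/80640
⇒ 3j(5 1 6; -3 0 3)² = 9/286, sgn -1
4πI² = N·(3j₀)²·(3jₘ)² = 81/143
I = -1·√(0.566434/4π) = -0.21230956

-0.212310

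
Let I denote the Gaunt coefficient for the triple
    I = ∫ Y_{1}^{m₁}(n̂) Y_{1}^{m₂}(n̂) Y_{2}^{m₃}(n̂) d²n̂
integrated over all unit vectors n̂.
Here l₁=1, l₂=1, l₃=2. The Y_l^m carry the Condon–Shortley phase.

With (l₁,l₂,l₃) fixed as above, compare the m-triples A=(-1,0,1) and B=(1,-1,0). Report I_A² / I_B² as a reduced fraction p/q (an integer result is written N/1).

3/1

Shared (l₁,l₂,l₃)=(1,1,2): N and (l;000)² cancel in I_A²/I_B².
A: Δ = 0!·2!·2!/5! = 1/30; Racah Σ t=0..0: t=0:+1/2 = 1/2; ⇒ 3j(1 1 2; -1 0 1)² = 1/10, sgn -1
B: Δ = 0!·2!·2!/5! = 1/30; Racah Σ t=0..0: t=0:+1/4 = 1/4; ⇒ 3j(1 1 2; 1 -1 0)² = 1/30, sgn +1
I_A²/I_B² = (1/10)/(1/30) = 3/1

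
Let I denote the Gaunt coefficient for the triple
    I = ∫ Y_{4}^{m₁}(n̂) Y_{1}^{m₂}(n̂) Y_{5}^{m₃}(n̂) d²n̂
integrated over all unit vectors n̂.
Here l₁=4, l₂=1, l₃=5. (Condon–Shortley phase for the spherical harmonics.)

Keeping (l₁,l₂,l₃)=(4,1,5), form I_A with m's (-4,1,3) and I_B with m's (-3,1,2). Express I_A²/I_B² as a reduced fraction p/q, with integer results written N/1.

Shared (l₁,l₂,l₃)=(4,1,5): N and (l;000)² cancel in I_A²/I_B².
A: Δ = 0!·8!·2!/11! = 1/495; Racah Σ t=0..0: t=0:+1/80640 = 1/80640; ⇒ 3j(4 1 5; -4 1 3)² = 1/495, sgn +1
B: Δ = 0!·8!·2!/11! = 1/495; Racah Σ t=0..0: t=0:+1/10080 = 1/10080; ⇒ 3j(4 1 5; -3 1 2)² = 1/165, sgn -1
I_A²/I_B² = (1/495)/(1/165) = 1/3

1/3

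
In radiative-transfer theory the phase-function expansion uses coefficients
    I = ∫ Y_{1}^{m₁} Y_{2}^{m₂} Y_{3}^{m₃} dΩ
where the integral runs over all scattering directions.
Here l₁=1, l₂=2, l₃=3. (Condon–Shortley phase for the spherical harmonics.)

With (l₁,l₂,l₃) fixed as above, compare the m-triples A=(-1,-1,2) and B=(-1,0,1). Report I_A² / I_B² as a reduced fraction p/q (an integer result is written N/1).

l's match ⇒ only the (l;m) 3-j factors differ between A and B.
A: triangle coeff Δ(1,2,3) = 1/105; Σ_t [0,0]: t=0:+1/12 = 1/12; (3j)²=2/21 [(1 2 3; -1 -1 2)], sign=-1
B: triangle coeff Δ(1,2,3) = 1/105; Σ_t [0,0]: t=0:+1/8 = 1/8; (3j)²=2/35 [(1 2 3; -1 0 1)], sign=+1
I_A²/I_B² = (2/21)/(2/35) = 5/3

5/3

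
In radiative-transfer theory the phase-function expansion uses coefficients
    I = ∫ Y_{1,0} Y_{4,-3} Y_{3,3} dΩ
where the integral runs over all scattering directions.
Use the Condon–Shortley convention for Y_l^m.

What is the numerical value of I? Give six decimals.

Checks pass: Σm=0; 8 even; l₃=3∈[3,5].
(2·1+1)(2·4+1)(2·3+1) = 189
Δ: 2! 0! 6! / 9! → 1/252
sum: t=1:−1/36 = -1/36
3j²(1 4 3; 0 0 0) = Δ·Π!·Σ² = 4/63  (sign +1)
sum: t=1:−1/720 = -1/720
3j²(1 4 3; 0 -3 3) = Δ·Π!·Σ² = 1/36  (sign -1)
combine: 4πI² = 189·4/63·1/36 = 1/3
take √, sign -1: I = -0.16286750

-0.162868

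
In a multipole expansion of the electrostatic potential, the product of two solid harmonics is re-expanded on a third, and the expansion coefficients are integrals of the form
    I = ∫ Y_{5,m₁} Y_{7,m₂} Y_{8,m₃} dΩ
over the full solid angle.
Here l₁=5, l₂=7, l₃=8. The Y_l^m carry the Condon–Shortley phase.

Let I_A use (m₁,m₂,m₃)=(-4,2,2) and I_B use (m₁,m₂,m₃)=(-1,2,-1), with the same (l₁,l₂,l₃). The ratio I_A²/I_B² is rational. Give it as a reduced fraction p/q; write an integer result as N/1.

13824/11045

l's match ⇒ only the (l;m) 3-j factors differ between A and B.
A: triangle coeff Δ(5,7,8) = 1/814773960; Σ_t [3,4]: t=3:−1/74649600 t=4:+1/41472000 = 1/93312000; (3j)²=1344/230945 [(5 7 8; -4 2 2)], sign=+1
B: triangle coeff Δ(5,7,8) = 1/814773960; Σ_t [0,4]: t=0:+1/6270566400 t=1:−1/58060800 t=2:+1/5806080 t=3:−1/3732480 t=4:+1/16588800 = -47/895795200; (3j)²=15463/3325608 [(5 7 8; -1 2 -1)], sign=+1
I_A²/I_B² = (1344/230945)/(15463/3325608) = 13824/11045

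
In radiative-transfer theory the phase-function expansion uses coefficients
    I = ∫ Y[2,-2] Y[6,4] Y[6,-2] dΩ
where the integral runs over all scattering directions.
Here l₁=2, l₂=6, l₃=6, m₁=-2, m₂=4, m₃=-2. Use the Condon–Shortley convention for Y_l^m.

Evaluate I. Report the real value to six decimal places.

Checks pass: Σm=0; 14 even; l₃=6∈[4,8].
(2·2+1)(2·6+1)(2·6+1) = 845
Δ: 2! 2! 10! / 15! → 1/90090
sum: t=0:+1/69120 t=1:−1/14400 t=2:+1/69120 = -7/172800
3j²(2 6 6; 0 0 0) = Δ·Π!·Σ² = 14/715  (sign -1)
sum: t=2:+1/322560 = 1/322560
3j²(2 6 6; -2 4 -2) = Δ·Π!·Σ² = 18/1001  (sign +1)
combine: 4πI² = 845·14/715·18/1001 = 36/121
take √, sign -1: I = -0.15386989

-0.153870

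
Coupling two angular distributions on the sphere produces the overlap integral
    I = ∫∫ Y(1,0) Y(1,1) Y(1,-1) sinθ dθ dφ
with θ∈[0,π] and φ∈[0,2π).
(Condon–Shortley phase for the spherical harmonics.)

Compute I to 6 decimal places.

l₁+l₂+l₃=3 is odd: 3j(l;000)=0 ⇒ I=0

0.000000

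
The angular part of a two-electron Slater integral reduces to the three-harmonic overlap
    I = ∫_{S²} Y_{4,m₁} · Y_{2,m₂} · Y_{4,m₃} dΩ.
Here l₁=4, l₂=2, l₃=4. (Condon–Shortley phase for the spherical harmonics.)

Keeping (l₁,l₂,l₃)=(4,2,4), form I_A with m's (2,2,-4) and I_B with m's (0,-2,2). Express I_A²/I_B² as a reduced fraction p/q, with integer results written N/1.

14/45

l's match ⇒ only the (l;m) 3-j factors differ between A and B.
A: triangle coeff Δ(4,2,4) = 1/13860; Σ_t [2,2]: t=2:+1/2880 = 1/2880; (3j)²=2/165 [(4 2 4; 2 2 -4)], sign=+1
B: triangle coeff Δ(4,2,4) = 1/13860; Σ_t [0,0]: t=0:+1/192 = 1/192; (3j)²=3/77 [(4 2 4; 0 -2 2)], sign=+1
I_A²/I_B² = (2/165)/(3/77) = 14/45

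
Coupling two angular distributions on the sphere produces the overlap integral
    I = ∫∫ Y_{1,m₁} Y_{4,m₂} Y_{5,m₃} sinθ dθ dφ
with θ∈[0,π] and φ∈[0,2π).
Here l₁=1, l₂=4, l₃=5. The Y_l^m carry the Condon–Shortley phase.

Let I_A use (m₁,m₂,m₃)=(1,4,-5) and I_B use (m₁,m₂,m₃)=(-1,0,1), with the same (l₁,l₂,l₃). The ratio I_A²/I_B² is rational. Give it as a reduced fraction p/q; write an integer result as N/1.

Same 1,4,5: normalisation and zero-m 3j drop out of the ratio.
A: Δ: 0! 2! 8! / 11! → 1/495; sum: t=0:+1/80640 = 1/80640; 3j²(1 4 5; 1 4 -5) = Δ·Π!·Σ² = 1/11  (sign +1)
B: Δ: 0! 2! 8! / 11! → 1/495; sum: t=0:+1/1152 = 1/1152; 3j²(1 4 5; -1 0 1) = Δ·Π!·Σ² = 1/33  (sign +1)
I_A²/I_B² = (1/11)/(1/33) = 3/1

3/1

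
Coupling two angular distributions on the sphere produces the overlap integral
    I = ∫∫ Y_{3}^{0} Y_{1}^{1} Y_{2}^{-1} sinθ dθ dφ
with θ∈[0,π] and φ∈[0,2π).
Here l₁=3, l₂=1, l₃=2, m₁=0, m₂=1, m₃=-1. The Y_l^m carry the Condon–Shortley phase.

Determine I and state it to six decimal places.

0.143048

Rules hold: Σm=0, L=6 even, 2≤2≤4.
N = 7·3·5 = 105
Δ = 2!·4!·0!/7! = 1/105
Racah Σ t=1..1: t=1:−1/4 = -1/4
⇒ 3j(3 1 2; 0 0 0)² = 3/35, sgn -1
Racah Σ t=2..2: t=2:+1/12 = 1/12
⇒ 3j(3 1 2; 0 1 -1)² = 1/35, sgn -1
4πI² = N·(3j₀)²·(3jₘ)² = 9/35
I = +1·√(0.257143/4π) = 0.14304817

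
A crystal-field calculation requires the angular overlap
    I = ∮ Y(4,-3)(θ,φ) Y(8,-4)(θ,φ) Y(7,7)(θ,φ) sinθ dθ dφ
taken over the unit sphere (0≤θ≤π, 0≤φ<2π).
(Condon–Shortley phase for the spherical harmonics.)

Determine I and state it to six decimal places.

0.000000

l₁+l₂+l₃=19 is odd: 3j(l;000)=0 ⇒ I=0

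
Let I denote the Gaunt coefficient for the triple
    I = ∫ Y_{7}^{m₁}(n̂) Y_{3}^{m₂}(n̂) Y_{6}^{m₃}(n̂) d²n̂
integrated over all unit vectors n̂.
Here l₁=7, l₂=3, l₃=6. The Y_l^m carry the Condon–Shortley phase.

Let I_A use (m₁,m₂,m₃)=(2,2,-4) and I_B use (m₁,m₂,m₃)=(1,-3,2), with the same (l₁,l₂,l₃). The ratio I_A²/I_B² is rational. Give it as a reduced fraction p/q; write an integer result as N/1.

l's match ⇒ only the (l;m) 3-j factors differ between A and B.
A: triangle coeff Δ(7,3,6) = 1/2042040; Σ_t [3,4]: t=3:−1/967680 t=4:+1/8709120 = -1/1088640; (3j)²=800/51051 [(7 3 6; 2 2 -4)], sign=-1
B: triangle coeff Δ(7,3,6) = 1/2042040; Σ_t [0,0]: t=0:+1/829440 = 1/829440; (3j)²=35/2431 [(7 3 6; 1 -3 2)], sign=+1
I_A²/I_B² = (800/51051)/(35/2431) = 160/147

160/147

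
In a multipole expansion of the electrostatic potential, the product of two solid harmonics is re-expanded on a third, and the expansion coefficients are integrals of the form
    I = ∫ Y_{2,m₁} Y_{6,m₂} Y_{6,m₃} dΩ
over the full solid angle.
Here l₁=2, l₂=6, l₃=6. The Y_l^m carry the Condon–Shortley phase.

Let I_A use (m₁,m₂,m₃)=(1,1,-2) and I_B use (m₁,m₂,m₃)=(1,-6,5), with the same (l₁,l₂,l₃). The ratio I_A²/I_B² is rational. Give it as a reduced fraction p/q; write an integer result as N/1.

l's match ⇒ only the (l;m) 3-j factors differ between A and B.
A: triangle coeff Δ(2,6,6) = 1/90090; Σ_t [0,1]: t=0:+1/60480 t=1:−1/34560 = -1/80640; (3j)²=6/1001 [(2 6 6; 1 1 -2)], sign=-1
B: triangle coeff Δ(2,6,6) = 1/90090; Σ_t [0,0]: t=0:+1/7257600 = 1/7257600; (3j)²=11/455 [(2 6 6; 1 -6 5)], sign=-1
I_A²/I_B² = (6/1001)/(11/455) = 30/121

30/121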